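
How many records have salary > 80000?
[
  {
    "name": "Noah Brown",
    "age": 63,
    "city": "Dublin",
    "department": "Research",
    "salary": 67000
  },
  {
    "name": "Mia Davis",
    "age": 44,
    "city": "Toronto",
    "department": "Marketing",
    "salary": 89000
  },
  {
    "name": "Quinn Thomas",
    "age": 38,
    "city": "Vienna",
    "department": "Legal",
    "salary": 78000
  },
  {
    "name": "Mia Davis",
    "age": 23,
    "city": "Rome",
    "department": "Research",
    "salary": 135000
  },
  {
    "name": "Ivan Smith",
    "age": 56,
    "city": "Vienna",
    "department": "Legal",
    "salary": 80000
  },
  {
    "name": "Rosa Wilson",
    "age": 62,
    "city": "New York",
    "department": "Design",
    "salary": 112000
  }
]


Data: 6 records
Condition: salary > 80000

Checking each record:
  Noah Brown: 67000
  Mia Davis: 89000 MATCH
  Quinn Thomas: 78000
  Mia Davis: 135000 MATCH
  Ivan Smith: 80000
  Rosa Wilson: 112000 MATCH

Count: 3

3


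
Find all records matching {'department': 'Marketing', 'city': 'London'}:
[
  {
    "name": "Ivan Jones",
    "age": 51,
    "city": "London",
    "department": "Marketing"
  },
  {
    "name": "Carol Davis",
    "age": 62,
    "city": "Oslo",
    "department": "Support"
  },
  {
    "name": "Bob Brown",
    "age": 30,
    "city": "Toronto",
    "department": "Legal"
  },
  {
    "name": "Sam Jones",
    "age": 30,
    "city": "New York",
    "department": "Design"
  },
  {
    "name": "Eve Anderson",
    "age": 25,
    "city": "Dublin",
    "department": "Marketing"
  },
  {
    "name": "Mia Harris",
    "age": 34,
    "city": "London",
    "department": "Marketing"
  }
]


Search criteria: {'department': 'Marketing', 'city': 'London'}

Checking 6 records:
  Ivan Jones: {department: Marketing, city: London} <-- MATCH
  Carol Davis: {department: Support, city: Oslo}
  Bob Brown: {department: Legal, city: Toronto}
  Sam Jones: {department: Design, city: New York}
  Eve Anderson: {department: Marketing, city: Dublin}
  Mia Harris: {department: Marketing, city: London} <-- MATCH

Matches: ["Ivan Jones", "Mia Harris"]

["Ivan Jones", "Mia Harris"]


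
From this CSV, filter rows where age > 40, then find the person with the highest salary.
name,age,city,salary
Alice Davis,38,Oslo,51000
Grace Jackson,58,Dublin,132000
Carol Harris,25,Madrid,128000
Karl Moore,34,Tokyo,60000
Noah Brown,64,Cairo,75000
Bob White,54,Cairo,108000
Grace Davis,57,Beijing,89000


Filter: age > 40
Sort by: salary (descending)

Filtered records (4):
  Grace Jackson, age 58, salary $132000
  Bob White, age 54, salary $108000
  Grace Davis, age 57, salary $89000
  Noah Brown, age 64, salary $75000

Highest salary: Grace Jackson ($132000)

Grace Jackson


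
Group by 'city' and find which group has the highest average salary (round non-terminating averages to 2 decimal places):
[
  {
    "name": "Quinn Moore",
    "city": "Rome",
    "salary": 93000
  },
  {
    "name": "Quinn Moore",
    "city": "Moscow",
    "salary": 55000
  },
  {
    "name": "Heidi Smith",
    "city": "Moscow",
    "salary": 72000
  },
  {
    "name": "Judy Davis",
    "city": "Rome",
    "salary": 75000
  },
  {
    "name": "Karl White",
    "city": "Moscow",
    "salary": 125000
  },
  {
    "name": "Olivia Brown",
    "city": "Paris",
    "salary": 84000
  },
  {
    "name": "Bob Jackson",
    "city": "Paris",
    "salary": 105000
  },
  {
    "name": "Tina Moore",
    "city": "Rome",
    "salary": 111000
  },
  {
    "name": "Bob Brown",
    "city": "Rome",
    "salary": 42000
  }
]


Group by: city

Groups:
  Moscow: 3 people, avg salary = 252000/3 = $84000
  Paris: 2 people, avg salary = 189000/2 = $94500
  Rome: 4 people, avg salary = 321000/4 = $80250

Highest average salary: Paris ($94500)

Paris ($94500)


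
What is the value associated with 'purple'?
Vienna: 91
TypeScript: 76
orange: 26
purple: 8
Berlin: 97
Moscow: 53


Looking up key 'purple'
Value: 8

8


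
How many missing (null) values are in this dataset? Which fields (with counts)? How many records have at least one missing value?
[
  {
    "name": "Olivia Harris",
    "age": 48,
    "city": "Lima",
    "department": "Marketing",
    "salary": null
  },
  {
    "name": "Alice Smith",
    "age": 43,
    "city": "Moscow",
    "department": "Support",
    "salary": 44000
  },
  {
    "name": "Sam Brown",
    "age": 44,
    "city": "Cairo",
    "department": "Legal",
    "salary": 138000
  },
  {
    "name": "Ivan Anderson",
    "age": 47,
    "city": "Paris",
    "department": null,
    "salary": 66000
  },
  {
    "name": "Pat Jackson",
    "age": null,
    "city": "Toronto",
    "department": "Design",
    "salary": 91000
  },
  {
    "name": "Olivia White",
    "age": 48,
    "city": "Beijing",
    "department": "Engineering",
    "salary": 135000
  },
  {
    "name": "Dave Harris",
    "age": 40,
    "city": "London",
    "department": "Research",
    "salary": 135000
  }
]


Checking for missing (null) values in 7 records:

  Olivia Harris: salary
  Alice Smith: complete
  Sam Brown: complete
  Ivan Anderson: department
  Pat Jackson: age
  Olivia White: complete
  Dave Harris: complete

Per field:
  name: 0 missing
  age: 1 missing
  city: 0 missing
  department: 1 missing
  salary: 1 missing

Total missing values: 3
Records with any missing: 3

3 missing values (age: 1, department: 1, salary: 1); 3 incomplete records


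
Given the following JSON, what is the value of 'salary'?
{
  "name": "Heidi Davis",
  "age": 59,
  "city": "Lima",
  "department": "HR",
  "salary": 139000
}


Looking up field 'salary'
Value: 139000

139000


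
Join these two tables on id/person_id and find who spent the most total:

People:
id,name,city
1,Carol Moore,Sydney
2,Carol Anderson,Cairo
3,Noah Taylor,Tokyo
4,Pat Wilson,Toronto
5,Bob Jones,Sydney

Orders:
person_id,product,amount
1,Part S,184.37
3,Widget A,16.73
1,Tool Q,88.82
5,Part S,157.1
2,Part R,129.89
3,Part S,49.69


Join on: people.id = orders.person_id

Joined rows:
  Carol Moore (Sydney) bought Part S for $184.37
  Noah Taylor (Tokyo) bought Widget A for $16.73
  Carol Moore (Sydney) bought Tool Q for $88.82
  Bob Jones (Sydney) bought Part S for $157.1
  Carol Anderson (Cairo) bought Part R for $129.89
  Noah Taylor (Tokyo) bought Part S for $49.69

Total per person:
  Carol Moore: $273.19
  Bob Jones: $157.10
  Carol Anderson: $129.89
  Noah Taylor: $66.42

Top spender: Carol Moore ($273.19)

Carol Moore ($273.19)


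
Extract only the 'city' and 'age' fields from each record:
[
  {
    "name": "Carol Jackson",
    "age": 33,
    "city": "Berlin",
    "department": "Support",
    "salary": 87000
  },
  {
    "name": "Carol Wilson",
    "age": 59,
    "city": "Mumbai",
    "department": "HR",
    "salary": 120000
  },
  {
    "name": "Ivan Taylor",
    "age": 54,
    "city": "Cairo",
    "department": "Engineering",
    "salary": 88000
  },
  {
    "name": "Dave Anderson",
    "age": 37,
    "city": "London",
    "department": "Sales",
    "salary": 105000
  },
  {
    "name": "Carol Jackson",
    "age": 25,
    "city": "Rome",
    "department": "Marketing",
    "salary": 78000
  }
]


Original: 5 records with fields: name, age, city, department, salary
Keep: ['city', 'age']
Drop: ['name', 'department', 'salary']
Result: 5 records, 2 fields each

[
  {
    "city": "Berlin",
    "age": 33
  },
  {
    "city": "Mumbai",
    "age": 59
  },
  {
    "city": "Cairo",
    "age": 54
  },
  {
    "city": "London",
    "age": 37
  },
  {
    "city": "Rome",
    "age": 25
  }
]


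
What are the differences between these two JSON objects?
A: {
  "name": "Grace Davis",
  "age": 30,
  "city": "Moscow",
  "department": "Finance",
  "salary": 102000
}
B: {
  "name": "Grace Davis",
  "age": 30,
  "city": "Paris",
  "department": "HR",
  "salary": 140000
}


Comparing each field (in key order):
  name: same
  age: same
  city: DIFFERENT
  department: DIFFERENT
  salary: DIFFERENT
Differences:
  city: Moscow -> Paris
  department: Finance -> HR
  salary: 102000 -> 140000

3 field(s) changed

3 changes: city, department, salary


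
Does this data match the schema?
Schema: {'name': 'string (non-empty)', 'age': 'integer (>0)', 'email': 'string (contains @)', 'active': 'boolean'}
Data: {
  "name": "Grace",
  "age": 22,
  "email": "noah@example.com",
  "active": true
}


Validating each field against schema:
  name: OK (non-empty string)
  age: OK (positive integer)
  email: OK (string with @)
  active: OK (boolean)

Result: VALID

VALID


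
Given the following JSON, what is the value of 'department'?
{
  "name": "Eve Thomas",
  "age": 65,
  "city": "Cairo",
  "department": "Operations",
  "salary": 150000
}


Looking up field 'department'
Value: Operations

Operations


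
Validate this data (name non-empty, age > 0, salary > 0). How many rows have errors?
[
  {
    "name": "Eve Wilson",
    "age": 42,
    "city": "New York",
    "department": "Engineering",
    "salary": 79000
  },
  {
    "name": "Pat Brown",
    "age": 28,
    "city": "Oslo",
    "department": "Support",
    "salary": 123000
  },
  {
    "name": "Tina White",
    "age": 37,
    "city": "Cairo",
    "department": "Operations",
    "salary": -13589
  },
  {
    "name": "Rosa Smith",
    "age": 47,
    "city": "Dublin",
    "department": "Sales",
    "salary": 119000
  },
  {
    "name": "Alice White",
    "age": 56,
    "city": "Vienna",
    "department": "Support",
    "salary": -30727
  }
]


Validating 5 records:
Rules: name non-empty, age > 0, salary > 0

  Row 1 (Eve Wilson): OK
  Row 2 (Pat Brown): OK
  Row 3 (Tina White): negative salary: -13589
  Row 4 (Rosa Smith): OK
  Row 5 (Alice White): negative salary: -30727

Total errors: 2

2 errors


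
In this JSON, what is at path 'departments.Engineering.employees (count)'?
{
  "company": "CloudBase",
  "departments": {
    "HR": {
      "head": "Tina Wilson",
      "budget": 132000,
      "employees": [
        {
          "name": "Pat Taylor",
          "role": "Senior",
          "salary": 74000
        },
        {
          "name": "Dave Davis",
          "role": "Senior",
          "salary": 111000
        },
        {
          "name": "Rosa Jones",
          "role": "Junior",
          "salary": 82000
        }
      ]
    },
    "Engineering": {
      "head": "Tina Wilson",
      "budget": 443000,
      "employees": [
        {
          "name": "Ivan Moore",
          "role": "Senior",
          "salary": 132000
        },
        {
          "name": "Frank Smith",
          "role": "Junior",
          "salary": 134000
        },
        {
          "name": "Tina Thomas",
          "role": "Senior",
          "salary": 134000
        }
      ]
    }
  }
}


Path: departments.Engineering.employees (count)

Navigate:
  -> departments
  -> Engineering
  -> employees (array, length 3)

3


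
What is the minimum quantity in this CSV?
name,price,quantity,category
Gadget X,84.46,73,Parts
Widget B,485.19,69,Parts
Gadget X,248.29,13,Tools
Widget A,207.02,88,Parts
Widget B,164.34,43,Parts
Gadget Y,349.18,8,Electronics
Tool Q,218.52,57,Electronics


Computing minimum quantity:
Values: [73, 69, 13, 88, 43, 8, 57]
Min = 8

8


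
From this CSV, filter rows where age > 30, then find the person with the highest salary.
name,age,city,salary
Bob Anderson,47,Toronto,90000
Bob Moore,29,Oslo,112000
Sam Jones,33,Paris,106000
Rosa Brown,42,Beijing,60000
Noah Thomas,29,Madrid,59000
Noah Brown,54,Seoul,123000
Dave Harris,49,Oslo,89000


Filter: age > 30
Sort by: salary (descending)

Filtered records (5):
  Noah Brown, age 54, salary $123000
  Sam Jones, age 33, salary $106000
  Bob Anderson, age 47, salary $90000
  Dave Harris, age 49, salary $89000
  Rosa Brown, age 42, salary $60000

Highest salary: Noah Brown ($123000)

Noah Brown


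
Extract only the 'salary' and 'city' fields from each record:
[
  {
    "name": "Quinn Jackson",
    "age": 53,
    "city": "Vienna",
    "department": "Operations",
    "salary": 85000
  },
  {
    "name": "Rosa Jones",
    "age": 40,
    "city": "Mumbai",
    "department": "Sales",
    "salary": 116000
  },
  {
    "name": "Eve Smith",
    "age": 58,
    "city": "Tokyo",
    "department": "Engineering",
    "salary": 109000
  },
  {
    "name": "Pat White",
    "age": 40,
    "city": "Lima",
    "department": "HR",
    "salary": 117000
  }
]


Original: 4 records with fields: name, age, city, department, salary
Keep: ['salary', 'city']
Drop: ['name', 'age', 'department']
Result: 4 records, 2 fields each

[
  {
    "salary": 85000,
    "city": "Vienna"
  },
  {
    "salary": 116000,
    "city": "Mumbai"
  },
  {
    "salary": 109000,
    "city": "Tokyo"
  },
  {
    "salary": 117000,
    "city": "Lima"
  }
]


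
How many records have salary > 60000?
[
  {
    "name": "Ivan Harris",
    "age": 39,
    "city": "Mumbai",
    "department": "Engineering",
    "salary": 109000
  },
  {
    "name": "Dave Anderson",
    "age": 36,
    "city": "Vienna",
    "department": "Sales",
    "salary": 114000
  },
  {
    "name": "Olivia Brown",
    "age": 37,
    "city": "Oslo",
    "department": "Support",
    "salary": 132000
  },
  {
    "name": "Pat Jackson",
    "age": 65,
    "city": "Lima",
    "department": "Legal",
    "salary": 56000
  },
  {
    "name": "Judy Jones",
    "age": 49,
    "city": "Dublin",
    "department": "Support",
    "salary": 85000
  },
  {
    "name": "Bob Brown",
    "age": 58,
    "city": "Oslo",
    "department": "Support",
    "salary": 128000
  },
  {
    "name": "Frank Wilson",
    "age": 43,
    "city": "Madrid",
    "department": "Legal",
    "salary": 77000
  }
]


Data: 7 records
Condition: salary > 60000

Checking each record:
  Ivan Harris: 109000 MATCH
  Dave Anderson: 114000 MATCH
  Olivia Brown: 132000 MATCH
  Pat Jackson: 56000
  Judy Jones: 85000 MATCH
  Bob Brown: 128000 MATCH
  Frank Wilson: 77000 MATCH

Count: 6

6


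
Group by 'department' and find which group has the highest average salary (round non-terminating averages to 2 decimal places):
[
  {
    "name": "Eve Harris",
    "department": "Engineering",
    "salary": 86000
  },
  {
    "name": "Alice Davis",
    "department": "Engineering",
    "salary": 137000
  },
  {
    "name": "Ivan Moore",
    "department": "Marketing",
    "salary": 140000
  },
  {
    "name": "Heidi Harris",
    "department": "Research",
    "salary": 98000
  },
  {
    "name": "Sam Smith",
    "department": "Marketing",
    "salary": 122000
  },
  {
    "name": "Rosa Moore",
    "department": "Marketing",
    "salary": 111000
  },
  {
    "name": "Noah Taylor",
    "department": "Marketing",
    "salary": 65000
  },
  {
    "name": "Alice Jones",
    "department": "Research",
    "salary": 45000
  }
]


Group by: department

Groups:
  Engineering: 2 people, avg salary = 223000/2 = $111500
  Marketing: 4 people, avg salary = 438000/4 = $109500
  Research: 2 people, avg salary = 143000/2 = $71500

Highest average salary: Engineering ($111500)

Engineering ($111500)


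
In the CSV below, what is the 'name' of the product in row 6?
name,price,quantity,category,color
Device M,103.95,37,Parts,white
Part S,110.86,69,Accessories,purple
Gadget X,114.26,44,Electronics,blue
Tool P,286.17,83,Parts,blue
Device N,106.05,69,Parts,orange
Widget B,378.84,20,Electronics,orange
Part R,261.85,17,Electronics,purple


Query: Row 6 ('Widget B'), column 'name'
Value: Widget B

Widget B


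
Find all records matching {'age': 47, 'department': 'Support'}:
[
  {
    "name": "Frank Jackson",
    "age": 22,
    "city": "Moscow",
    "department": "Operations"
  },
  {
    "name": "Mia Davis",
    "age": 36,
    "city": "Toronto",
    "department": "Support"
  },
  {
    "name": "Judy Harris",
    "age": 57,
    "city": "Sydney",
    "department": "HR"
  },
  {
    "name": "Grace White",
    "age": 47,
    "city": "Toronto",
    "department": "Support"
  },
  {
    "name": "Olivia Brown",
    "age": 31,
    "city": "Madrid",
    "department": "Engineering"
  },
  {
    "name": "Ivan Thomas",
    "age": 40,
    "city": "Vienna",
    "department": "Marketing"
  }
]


Search criteria: {'age': 47, 'department': 'Support'}

Checking 6 records:
  Frank Jackson: {age: 22, department: Operations}
  Mia Davis: {age: 36, department: Support}
  Judy Harris: {age: 57, department: HR}
  Grace White: {age: 47, department: Support} <-- MATCH
  Olivia Brown: {age: 31, department: Engineering}
  Ivan Thomas: {age: 40, department: Marketing}

Matches: ["Grace White"]

["Grace White"]


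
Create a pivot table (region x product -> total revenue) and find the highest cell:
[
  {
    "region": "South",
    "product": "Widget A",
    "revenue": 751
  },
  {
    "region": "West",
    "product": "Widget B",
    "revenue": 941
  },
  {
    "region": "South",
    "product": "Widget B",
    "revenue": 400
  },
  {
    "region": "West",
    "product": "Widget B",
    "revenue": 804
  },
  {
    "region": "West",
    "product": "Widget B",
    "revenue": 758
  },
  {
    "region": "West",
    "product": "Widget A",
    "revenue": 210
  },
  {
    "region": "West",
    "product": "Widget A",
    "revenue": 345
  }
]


Pivot: region (rows) x product (columns) -> total revenue

     Widget A      Widget B    
South          751           400  
West           555          2503  

Highest: West / Widget B = $2503

West / Widget B = $2503


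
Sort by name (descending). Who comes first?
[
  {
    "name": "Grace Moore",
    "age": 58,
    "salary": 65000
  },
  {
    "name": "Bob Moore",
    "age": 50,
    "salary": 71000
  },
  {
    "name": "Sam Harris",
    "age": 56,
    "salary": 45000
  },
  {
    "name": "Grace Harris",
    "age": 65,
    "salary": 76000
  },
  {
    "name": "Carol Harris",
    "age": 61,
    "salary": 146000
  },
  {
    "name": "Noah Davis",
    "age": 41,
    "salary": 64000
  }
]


Sort by: name (descending)

Sorted order:
  1. Sam Harris (name = Sam Harris)
  2. Noah Davis (name = Noah Davis)
  3. Grace Moore (name = Grace Moore)
  4. Grace Harris (name = Grace Harris)
  5. Carol Harris (name = Carol Harris)
  6. Bob Moore (name = Bob Moore)

First: Sam Harris

Sam Harris


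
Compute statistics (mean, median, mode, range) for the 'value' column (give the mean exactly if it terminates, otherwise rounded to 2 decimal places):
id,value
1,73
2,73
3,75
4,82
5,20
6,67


Data: [73, 73, 75, 82, 20, 67]
Count: 6
Sum: 390
Mean: 390/6 = 65
Sorted: [20, 67, 73, 73, 75, 82]
Median: 73.0
Mode: 73 (2 times)
Range: 82 - 20 = 62
Min: 20, Max: 82

mean=65, median=73.0, mode=73, range=62


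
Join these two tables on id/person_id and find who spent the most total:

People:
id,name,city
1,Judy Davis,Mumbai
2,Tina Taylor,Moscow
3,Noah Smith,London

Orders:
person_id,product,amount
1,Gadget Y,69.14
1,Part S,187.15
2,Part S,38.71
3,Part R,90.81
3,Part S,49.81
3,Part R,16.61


Join on: people.id = orders.person_id

Joined rows:
  Judy Davis (Mumbai) bought Gadget Y for $69.14
  Judy Davis (Mumbai) bought Part S for $187.15
  Tina Taylor (Moscow) bought Part S for $38.71
  Noah Smith (London) bought Part R for $90.81
  Noah Smith (London) bought Part S for $49.81
  Noah Smith (London) bought Part R for $16.61

Total per person:
  Judy Davis: $256.29
  Noah Smith: $157.23
  Tina Taylor: $38.71

Top spender: Judy Davis ($256.29)

Judy Davis ($256.29)


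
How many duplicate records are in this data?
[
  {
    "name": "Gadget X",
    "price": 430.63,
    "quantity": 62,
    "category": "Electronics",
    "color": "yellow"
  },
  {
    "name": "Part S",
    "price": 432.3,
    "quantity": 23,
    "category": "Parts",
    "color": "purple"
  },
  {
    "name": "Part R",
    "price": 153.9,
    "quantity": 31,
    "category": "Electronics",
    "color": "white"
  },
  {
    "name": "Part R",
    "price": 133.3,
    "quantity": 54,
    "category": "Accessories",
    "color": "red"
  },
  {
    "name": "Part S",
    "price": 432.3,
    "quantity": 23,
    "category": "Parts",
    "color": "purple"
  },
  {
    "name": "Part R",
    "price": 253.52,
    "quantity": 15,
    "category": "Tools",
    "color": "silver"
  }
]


Checking 6 records for duplicates:

  Row 1: Gadget X ($430.63, qty 62)
  Row 2: Part S ($432.3, qty 23)
  Row 3: Part R ($153.9, qty 31)
  Row 4: Part R ($133.3, qty 54)
  Row 5: Part S ($432.3, qty 23) <-- DUPLICATE
  Row 6: Part R ($253.52, qty 15)

Duplicates found: 1
Unique records: 5

1 duplicates, 5 unique


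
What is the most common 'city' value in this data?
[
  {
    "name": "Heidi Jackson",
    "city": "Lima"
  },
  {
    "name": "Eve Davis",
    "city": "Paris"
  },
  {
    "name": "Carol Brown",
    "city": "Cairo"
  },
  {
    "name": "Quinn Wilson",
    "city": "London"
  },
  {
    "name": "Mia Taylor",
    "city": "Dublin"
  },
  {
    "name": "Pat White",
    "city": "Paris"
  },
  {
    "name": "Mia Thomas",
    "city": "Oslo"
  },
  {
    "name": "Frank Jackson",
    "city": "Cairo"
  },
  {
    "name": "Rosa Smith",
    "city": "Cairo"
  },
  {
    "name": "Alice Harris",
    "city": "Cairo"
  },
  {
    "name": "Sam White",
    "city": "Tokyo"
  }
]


Counting 'city' values across 11 records:

  Cairo: 4 ####
  Paris: 2 ##
  Lima: 1 #
  London: 1 #
  Dublin: 1 #
  Oslo: 1 #
  Tokyo: 1 #

Most common: Cairo (4 times)

Cairo (4 times)


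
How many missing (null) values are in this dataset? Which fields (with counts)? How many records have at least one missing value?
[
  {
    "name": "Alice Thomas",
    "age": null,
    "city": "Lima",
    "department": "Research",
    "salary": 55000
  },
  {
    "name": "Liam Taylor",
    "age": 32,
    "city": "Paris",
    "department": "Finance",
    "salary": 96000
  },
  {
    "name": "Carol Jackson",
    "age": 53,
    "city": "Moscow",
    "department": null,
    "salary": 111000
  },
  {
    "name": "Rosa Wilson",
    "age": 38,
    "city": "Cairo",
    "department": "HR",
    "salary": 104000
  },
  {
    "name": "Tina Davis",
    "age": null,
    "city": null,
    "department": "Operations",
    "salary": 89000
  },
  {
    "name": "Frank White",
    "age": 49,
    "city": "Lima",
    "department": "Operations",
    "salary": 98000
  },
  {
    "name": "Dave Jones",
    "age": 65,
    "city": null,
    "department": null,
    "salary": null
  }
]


Checking for missing (null) values in 7 records:

  Alice Thomas: age
  Liam Taylor: complete
  Carol Jackson: department
  Rosa Wilson: complete
  Tina Davis: age, city
  Frank White: complete
  Dave Jones: city, department, salary

Per field:
  name: 0 missing
  age: 2 missing
  city: 2 missing
  department: 2 missing
  salary: 1 missing

Total missing values: 7
Records with any missing: 4

7 missing values (age: 2, city: 2, department: 2, salary: 1); 4 incomplete records


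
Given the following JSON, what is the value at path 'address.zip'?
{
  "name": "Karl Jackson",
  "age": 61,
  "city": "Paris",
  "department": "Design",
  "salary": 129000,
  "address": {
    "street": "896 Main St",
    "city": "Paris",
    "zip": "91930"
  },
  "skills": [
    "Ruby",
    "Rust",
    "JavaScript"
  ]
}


Query: address.zip
Path: address -> zip
Value: 91930

91930


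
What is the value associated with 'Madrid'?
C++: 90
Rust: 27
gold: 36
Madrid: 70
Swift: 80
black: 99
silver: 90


Looking up key 'Madrid'
Value: 70

70


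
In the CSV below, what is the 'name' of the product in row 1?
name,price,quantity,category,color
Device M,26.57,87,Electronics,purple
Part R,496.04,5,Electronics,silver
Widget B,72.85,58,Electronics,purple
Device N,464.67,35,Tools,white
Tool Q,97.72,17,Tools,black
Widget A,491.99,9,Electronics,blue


Query: Row 1 ('Device M'), column 'name'
Value: Device M

Device M


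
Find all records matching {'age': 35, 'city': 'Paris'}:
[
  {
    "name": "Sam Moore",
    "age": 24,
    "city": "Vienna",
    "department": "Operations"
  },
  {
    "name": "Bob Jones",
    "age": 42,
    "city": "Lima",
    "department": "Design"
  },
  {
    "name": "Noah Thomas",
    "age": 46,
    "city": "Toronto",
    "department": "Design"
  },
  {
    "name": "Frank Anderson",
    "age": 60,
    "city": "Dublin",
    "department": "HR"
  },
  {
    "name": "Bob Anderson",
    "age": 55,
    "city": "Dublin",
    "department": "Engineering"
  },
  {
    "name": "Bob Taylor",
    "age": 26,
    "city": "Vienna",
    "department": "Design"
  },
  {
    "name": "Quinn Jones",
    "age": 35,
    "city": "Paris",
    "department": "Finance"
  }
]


Search criteria: {'age': 35, 'city': 'Paris'}

Checking 7 records:
  Sam Moore: {age: 24, city: Vienna}
  Bob Jones: {age: 42, city: Lima}
  Noah Thomas: {age: 46, city: Toronto}
  Frank Anderson: {age: 60, city: Dublin}
  Bob Anderson: {age: 55, city: Dublin}
  Bob Taylor: {age: 26, city: Vienna}
  Quinn Jones: {age: 35, city: Paris} <-- MATCH

Matches: ["Quinn Jones"]

["Quinn Jones"]


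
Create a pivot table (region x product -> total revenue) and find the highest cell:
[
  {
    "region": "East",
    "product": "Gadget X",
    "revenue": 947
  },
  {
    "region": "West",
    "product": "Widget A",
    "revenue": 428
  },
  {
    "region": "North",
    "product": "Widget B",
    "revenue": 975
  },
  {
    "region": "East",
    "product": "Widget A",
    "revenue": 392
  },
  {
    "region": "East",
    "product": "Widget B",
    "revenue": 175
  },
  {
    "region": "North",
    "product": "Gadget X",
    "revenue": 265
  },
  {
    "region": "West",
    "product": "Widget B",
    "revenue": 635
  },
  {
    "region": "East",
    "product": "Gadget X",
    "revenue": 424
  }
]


Pivot: region (rows) x product (columns) -> total revenue

     Gadget X      Widget A      Widget B    
East          1371           392           175  
North          265             0           975  
West             0           428           635  

Highest: East / Gadget X = $1371

East / Gadget X = $1371


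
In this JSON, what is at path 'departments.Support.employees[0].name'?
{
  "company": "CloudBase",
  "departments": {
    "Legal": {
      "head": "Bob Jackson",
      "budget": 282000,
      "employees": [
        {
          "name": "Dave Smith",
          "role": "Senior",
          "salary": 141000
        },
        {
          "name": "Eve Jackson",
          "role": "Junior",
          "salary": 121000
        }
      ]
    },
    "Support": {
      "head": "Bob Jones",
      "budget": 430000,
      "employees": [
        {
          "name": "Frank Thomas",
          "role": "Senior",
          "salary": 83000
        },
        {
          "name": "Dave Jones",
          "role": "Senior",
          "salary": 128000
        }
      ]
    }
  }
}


Path: departments.Support.employees[0].name

Navigate:
  -> departments
  -> Support
  -> employees[0].name = 'Frank Thomas'

Frank Thomas


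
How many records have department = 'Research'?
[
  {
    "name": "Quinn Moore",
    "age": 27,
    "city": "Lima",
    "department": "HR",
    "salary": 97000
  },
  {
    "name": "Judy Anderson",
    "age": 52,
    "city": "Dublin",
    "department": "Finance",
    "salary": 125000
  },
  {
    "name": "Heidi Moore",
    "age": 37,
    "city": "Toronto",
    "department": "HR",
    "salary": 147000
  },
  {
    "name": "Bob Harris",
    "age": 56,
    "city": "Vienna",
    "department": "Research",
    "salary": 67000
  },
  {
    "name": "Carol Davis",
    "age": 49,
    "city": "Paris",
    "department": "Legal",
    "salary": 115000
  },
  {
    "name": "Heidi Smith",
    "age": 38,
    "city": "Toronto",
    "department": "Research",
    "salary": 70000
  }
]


Data: 6 records
Condition: department = 'Research'

Checking each record:
  Quinn Moore: HR
  Judy Anderson: Finance
  Heidi Moore: HR
  Bob Harris: Research MATCH
  Carol Davis: Legal
  Heidi Smith: Research MATCH

Count: 2

2


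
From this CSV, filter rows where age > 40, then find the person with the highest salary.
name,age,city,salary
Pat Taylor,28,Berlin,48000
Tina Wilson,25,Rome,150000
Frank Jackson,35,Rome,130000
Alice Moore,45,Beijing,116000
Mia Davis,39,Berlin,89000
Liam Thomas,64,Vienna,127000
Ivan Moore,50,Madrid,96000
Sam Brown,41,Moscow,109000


Filter: age > 40
Sort by: salary (descending)

Filtered records (4):
  Liam Thomas, age 64, salary $127000
  Alice Moore, age 45, salary $116000
  Sam Brown, age 41, salary $109000
  Ivan Moore, age 50, salary $96000

Highest salary: Liam Thomas ($127000)

Liam Thomas


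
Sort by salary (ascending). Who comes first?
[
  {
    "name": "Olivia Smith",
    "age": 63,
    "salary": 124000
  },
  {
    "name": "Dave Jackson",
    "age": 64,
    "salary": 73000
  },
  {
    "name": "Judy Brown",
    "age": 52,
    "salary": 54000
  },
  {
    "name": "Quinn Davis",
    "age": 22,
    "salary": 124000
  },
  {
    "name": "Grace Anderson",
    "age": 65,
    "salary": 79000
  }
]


Sort by: salary (ascending)

Sorted order:
  1. Judy Brown (salary = 54000)
  2. Dave Jackson (salary = 73000)
  3. Grace Anderson (salary = 79000)
  4. Olivia Smith (salary = 124000)
  5. Quinn Davis (salary = 124000)

First: Judy Brown

Judy Brown


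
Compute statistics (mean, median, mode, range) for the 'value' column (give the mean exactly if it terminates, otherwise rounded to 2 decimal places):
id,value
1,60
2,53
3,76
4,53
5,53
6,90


Data: [60, 53, 76, 53, 53, 90]
Count: 6
Sum: 385
Mean: 385/6 ≈ 64.17 (rounded to 2 decimal places)
Sorted: [53, 53, 53, 60, 76, 90]
Median: 56.5
Mode: 53 (3 times)
Range: 90 - 53 = 37
Min: 53, Max: 90

mean≈64.17, median=56.5, mode=53, range=37


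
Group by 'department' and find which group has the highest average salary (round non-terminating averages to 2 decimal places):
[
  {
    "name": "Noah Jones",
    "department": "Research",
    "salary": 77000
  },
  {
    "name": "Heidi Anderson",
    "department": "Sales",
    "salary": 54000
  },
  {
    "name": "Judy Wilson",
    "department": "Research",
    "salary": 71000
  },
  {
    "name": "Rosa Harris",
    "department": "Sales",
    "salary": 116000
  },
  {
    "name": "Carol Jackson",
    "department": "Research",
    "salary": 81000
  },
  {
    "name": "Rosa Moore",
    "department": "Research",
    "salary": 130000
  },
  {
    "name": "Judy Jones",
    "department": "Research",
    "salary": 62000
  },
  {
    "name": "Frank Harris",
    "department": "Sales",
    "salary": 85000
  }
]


Group by: department

Groups:
  Research: 5 people, avg salary = 421000/5 = $84200
  Sales: 3 people, avg salary = 255000/3 = $85000

Highest average salary: Sales ($85000)

Sales ($85000)


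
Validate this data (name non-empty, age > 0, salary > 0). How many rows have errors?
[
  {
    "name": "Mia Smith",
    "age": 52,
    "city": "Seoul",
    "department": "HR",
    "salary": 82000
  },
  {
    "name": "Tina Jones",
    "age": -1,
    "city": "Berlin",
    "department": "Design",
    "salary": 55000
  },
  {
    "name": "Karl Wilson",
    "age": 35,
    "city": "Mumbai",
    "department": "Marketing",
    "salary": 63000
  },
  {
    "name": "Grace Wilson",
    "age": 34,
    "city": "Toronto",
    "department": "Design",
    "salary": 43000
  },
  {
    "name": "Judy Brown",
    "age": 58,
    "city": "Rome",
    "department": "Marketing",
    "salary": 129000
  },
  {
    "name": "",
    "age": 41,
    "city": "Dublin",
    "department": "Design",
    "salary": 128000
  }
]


Validating 6 records:
Rules: name non-empty, age > 0, salary > 0

  Row 1 (Mia Smith): OK
  Row 2 (Tina Jones): negative age: -1
  Row 3 (Karl Wilson): OK
  Row 4 (Grace Wilson): OK
  Row 5 (Judy Brown): OK
  Row 6 (???): empty name

Total errors: 2

2 errors


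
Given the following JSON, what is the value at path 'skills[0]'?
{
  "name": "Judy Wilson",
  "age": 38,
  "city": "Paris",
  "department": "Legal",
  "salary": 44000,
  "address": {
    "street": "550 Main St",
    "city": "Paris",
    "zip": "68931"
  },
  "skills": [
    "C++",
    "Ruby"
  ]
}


Query: skills[0]
Path: skills -> first element
Value: C++

C++


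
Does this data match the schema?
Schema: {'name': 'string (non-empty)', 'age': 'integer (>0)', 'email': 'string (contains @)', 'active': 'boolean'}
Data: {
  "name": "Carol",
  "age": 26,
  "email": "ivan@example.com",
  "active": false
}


Validating each field against schema:
  name: OK (non-empty string)
  age: OK (positive integer)
  email: OK (string with @)
  active: OK (boolean)

Result: VALID

VALID


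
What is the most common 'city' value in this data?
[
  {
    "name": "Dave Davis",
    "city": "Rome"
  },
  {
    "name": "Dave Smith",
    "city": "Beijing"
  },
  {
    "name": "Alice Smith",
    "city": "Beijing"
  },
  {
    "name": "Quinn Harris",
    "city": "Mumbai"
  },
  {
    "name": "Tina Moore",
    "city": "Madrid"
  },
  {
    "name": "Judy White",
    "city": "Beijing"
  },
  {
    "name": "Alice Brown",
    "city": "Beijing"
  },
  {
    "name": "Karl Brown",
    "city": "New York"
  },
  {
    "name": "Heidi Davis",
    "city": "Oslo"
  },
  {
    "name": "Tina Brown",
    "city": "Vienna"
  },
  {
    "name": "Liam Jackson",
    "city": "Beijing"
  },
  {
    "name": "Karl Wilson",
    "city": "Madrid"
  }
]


Counting 'city' values across 12 records:

  Beijing: 5 #####
  Madrid: 2 ##
  Rome: 1 #
  Mumbai: 1 #
  New York: 1 #
  Oslo: 1 #
  Vienna: 1 #

Most common: Beijing (5 times)

Beijing (5 times)


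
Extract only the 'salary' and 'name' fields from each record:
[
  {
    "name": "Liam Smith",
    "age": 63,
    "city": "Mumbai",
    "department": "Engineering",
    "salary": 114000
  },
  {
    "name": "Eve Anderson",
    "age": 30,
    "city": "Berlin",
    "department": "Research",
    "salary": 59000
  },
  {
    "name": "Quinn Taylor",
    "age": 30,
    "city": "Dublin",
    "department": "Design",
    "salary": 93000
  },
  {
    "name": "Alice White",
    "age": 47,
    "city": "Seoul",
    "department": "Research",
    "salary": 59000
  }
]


Original: 4 records with fields: name, age, city, department, salary
Keep: ['salary', 'name']
Drop: ['age', 'city', 'department']
Result: 4 records, 2 fields each

[
  {
    "salary": 114000,
    "name": "Liam Smith"
  },
  {
    "salary": 59000,
    "name": "Eve Anderson"
  },
  {
    "salary": 93000,
    "name": "Quinn Taylor"
  },
  {
    "salary": 59000,
    "name": "Alice White"
  }
]


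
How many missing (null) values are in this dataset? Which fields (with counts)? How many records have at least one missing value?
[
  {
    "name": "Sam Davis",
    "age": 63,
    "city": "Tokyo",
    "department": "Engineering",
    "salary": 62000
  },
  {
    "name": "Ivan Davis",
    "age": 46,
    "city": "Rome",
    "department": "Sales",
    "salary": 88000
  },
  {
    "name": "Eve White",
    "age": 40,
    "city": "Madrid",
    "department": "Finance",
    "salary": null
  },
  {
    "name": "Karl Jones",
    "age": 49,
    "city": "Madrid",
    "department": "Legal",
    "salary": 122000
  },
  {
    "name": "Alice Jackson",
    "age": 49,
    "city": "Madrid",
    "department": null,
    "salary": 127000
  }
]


Checking for missing (null) values in 5 records:

  Sam Davis: complete
  Ivan Davis: complete
  Eve White: salary
  Karl Jones: complete
  Alice Jackson: department

Per field:
  name: 0 missing
  age: 0 missing
  city: 0 missing
  department: 1 missing
  salary: 1 missing

Total missing values: 2
Records with any missing: 2

2 missing values (department: 1, salary: 1); 2 incomplete records


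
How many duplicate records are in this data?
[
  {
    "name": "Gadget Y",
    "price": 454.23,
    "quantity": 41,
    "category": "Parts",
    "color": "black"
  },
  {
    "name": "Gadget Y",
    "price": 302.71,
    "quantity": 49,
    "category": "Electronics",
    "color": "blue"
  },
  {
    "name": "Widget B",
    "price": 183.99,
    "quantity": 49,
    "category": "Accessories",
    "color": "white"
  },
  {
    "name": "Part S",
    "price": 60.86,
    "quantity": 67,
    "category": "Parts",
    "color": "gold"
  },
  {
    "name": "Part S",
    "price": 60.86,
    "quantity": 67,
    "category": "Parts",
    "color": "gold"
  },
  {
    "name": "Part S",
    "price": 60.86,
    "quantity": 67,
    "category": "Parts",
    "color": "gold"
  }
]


Checking 6 records for duplicates:

  Row 1: Gadget Y ($454.23, qty 41)
  Row 2: Gadget Y ($302.71, qty 49)
  Row 3: Widget B ($183.99, qty 49)
  Row 4: Part S ($60.86, qty 67)
  Row 5: Part S ($60.86, qty 67) <-- DUPLICATE
  Row 6: Part S ($60.86, qty 67) <-- DUPLICATE

Duplicates found: 2
Unique records: 4

2 duplicates, 4 unique


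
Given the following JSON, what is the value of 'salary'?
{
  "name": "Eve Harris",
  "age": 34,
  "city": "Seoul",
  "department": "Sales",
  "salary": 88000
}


Looking up field 'salary'
Value: 88000

88000


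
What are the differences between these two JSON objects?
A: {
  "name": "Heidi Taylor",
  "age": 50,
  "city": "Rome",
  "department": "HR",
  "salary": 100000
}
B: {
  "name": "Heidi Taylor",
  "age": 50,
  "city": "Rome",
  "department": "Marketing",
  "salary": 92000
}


Comparing each field (in key order):
  name: same
  age: same
  city: same
  department: DIFFERENT
  salary: DIFFERENT
Differences:
  department: HR -> Marketing
  salary: 100000 -> 92000

2 field(s) changed

2 changes: department, salary


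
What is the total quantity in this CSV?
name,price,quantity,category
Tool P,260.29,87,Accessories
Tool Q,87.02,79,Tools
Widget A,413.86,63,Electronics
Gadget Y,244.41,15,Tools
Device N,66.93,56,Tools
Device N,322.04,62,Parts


Computing total quantity:
Values: [87, 79, 63, 15, 56, 62]
Sum = 362

362


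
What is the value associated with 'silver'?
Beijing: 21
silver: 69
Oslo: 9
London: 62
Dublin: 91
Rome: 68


Looking up key 'silver'
Value: 69

69


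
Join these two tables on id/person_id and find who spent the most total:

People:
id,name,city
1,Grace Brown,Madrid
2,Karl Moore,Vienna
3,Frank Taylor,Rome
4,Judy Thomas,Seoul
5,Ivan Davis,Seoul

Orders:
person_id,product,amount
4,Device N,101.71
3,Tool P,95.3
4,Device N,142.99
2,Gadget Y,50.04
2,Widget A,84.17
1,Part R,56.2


Join on: people.id = orders.person_id

Joined rows:
  Judy Thomas (Seoul) bought Device N for $101.71
  Frank Taylor (Rome) bought Tool P for $95.3
  Judy Thomas (Seoul) bought Device N for $142.99
  Karl Moore (Vienna) bought Gadget Y for $50.04
  Karl Moore (Vienna) bought Widget A for $84.17
  Grace Brown (Madrid) bought Part R for $56.2

Total per person:
  Judy Thomas: $244.70
  Karl Moore: $134.21
  Frank Taylor: $95.30
  Grace Brown: $56.20

Top spender: Judy Thomas ($244.70)

Judy Thomas ($244.70)


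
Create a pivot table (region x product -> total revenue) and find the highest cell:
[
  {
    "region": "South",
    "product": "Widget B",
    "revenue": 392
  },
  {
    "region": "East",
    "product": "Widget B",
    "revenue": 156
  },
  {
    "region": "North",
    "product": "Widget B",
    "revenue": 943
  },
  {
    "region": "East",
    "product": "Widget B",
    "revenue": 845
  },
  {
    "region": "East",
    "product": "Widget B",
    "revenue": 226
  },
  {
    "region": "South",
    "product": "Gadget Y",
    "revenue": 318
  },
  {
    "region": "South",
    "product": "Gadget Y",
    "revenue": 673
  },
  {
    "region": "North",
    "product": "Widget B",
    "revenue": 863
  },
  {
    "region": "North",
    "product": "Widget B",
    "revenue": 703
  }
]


Pivot: region (rows) x product (columns) -> total revenue

     Gadget Y      Widget B    
East             0          1227  
North            0          2509  
South          991           392  

Highest: North / Widget B = $2509

North / Widget B = $2509


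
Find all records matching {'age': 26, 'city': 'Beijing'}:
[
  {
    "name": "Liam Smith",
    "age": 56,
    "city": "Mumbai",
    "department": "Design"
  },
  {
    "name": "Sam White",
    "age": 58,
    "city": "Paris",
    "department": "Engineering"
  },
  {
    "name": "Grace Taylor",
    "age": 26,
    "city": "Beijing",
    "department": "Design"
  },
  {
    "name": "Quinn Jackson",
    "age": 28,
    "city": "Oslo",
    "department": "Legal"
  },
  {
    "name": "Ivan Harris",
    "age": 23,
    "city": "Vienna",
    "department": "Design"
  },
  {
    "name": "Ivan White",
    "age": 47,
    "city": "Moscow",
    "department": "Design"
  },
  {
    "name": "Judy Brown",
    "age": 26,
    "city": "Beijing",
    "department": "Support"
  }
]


Search criteria: {'age': 26, 'city': 'Beijing'}

Checking 7 records:
  Liam Smith: {age: 56, city: Mumbai}
  Sam White: {age: 58, city: Paris}
  Grace Taylor: {age: 26, city: Beijing} <-- MATCH
  Quinn Jackson: {age: 28, city: Oslo}
  Ivan Harris: {age: 23, city: Vienna}
  Ivan White: {age: 47, city: Moscow}
  Judy Brown: {age: 26, city: Beijing} <-- MATCH

Matches: ["Grace Taylor", "Judy Brown"]

["Grace Taylor", "Judy Brown"]
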